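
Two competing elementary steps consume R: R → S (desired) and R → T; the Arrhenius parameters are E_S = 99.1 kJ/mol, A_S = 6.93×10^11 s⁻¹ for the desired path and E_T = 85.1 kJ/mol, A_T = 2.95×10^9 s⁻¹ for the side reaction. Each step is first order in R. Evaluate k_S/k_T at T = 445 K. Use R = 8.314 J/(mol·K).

With equal orders, S_{S/T} = k_S/k_T = (A_S/A_T)·exp[(E_T−E_S)/(RT)].
(E_T−E_S)/(RT) = (85.1−99.1)×10³/(8.314×445) = -14000/3700 = -3.784.
k_S/k_T = (6.93×10^11/2.95×10^9)·exp(-3.784) = 234.9 × 0.02273 = 5.34.

5.34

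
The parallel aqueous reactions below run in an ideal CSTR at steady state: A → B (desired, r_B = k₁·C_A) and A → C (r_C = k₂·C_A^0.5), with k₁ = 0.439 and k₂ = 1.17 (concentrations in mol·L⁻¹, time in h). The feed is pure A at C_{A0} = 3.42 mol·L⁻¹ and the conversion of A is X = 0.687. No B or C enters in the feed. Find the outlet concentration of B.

0.657 mol·L⁻¹

Exit C_A = C_{A0}(1−X) = 3.42×0.313 = 1.070 mol·L⁻¹.
In a CSTR the entire volume is at exit conditions, so r_B = 0.439×1.070 = 0.4699 and r_C = 1.17×1.070^0.5 = 1.211.
Fraction of consumed A going to B: r_B/(r_B+r_C) = 0.2796.
C_B = 0.2796·C_{A0}·X = 0.2796×3.42×0.687 = 0.657 mol·L⁻¹.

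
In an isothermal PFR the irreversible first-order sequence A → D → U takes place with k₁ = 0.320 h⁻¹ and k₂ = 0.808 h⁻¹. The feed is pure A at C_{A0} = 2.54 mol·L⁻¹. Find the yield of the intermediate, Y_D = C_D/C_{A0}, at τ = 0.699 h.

For first-order series with pure A initially, C_D(τ) = k₁C_{A0}/(k₂−k₁)·(e^(−k₁τ) − e^(−k₂τ)).
e^(−k₁τ) = e^(−0.320×0.699) = e^(−0.2237) = 0.7996; e^(−k₂τ) = e^(−0.5648) = 0.5685.
C_D = 0.320×2.54/(0.808−0.320) × (0.7996−0.5685) = 1.666×0.2311 = 0.3849 mol·L⁻¹.
Y_D = C_D/C_{A0} = 0.3849/2.54 = 0.152.

0.152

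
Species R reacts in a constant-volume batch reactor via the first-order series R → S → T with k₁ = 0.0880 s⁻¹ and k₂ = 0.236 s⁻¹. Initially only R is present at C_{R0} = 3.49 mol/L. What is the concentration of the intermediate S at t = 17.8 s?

0.402 mol/L

The intermediate concentration in a first-order A→B→C sequence is C_S = k₁C_{R0}(e^(−k₁t) − e^(−k₂t))/(k₂−k₁).
e^(−k₁t) = e^(−0.0880×17.8) = e^(−1.566) = 0.2088; e^(−k₂t) = e^(−4.201) = 0.01498.
C_S = 0.0880×3.49/(0.236−0.0880) × (0.2088−0.01498) = 2.075×0.1938 = 0.4022 mol/L.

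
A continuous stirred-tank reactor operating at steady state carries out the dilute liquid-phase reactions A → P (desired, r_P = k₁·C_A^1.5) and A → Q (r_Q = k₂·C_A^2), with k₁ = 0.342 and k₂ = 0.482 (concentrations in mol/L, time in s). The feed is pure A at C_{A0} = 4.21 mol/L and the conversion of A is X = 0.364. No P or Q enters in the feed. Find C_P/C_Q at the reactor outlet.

0.434

Exit C_A = C_{A0}(1−X) = 4.21×0.636 = 2.678 mol/L.
A CSTR operates uniformly at the exit composition, giving r_P = 1.498 and r_Q = 3.456 (each k·C_A^n at C_A = 2.678).
Overall selectivity = C_P/C_Q = r_Pτ/(r_Qτ) = r_P/r_Q = 0.434.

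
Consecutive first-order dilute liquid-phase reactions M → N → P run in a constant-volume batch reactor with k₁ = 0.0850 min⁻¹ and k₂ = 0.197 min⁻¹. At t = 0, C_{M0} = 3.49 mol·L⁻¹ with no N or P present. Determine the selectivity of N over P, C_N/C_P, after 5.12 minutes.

1.55

For first-order series with pure M initially, C_N(t) = k₁C_{M0}/(k₂−k₁)·(e^(−k₁t) − e^(−k₂t)).
e^(−k₁t) = e^(−0.0850×5.12) = e^(−0.4352) = 0.6471; e^(−k₂t) = e^(−1.009) = 0.3647.
C_N = 0.0850×3.49/(0.197−0.0850) × (0.6471−0.3647) = 2.649×0.2824 = 0.7480 mol·L⁻¹.
C_M = C_{M0}e^(−k₁t) = 2.259 mol·L⁻¹, so C_P = C_{M0}−C_M−C_N = 0.4835 mol·L⁻¹; C_N/C_P = 1.55.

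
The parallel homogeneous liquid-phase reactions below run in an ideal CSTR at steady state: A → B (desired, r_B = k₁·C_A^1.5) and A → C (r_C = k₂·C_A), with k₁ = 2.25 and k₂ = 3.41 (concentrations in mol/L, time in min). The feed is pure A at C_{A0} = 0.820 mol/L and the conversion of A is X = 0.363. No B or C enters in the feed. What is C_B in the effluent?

0.0961 mol/L

Exit C_A = C_{A0}(1−X) = 0.820×0.637 = 0.5223 mol/L.
In a CSTR the entire volume is at exit conditions, so r_B = 2.25×0.5223^1.5 = 0.8494 and r_C = 3.41×0.5223 = 1.781.
Fraction of consumed A going to B: r_B/(r_B+r_C) = 0.3229.
C_B = 0.3229·C_{A0}·X = 0.3229×0.820×0.363 = 0.0961 mol/L.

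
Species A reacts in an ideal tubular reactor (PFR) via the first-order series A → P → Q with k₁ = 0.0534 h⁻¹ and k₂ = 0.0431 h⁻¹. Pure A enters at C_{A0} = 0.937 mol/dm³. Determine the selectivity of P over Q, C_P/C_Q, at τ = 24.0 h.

For first-order series with pure A initially, C_P(τ) = k₁C_{A0}/(k₂−k₁)·(e^(−k₁τ) − e^(−k₂τ)).
e^(−k₁τ) = e^(−0.0534×24.0) = e^(−1.282) = 0.2776; e^(−k₂τ) = e^(−1.034) = 0.3554.
C_P = 0.0534×0.937/(0.0431−0.0534) × (0.2776−0.3554) = (-4.858)×(-0.07785) = 0.3782 mol/dm³.
C_A = C_{A0}e^(−k₁τ) = 0.2601 mol/dm³, so C_Q = C_{A0}−C_A−C_P = 0.2987 mol/dm³; C_P/C_Q = 1.27.

1.27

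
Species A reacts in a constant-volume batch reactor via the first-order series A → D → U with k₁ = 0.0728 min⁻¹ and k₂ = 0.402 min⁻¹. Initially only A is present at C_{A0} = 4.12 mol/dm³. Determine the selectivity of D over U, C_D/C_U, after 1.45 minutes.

3.06

The intermediate concentration in a first-order A→B→C sequence is C_D = k₁C_{A0}(e^(−k₁t) − e^(−k₂t))/(k₂−k₁).
e^(−k₁t) = e^(−0.0728×1.45) = e^(−0.1056) = 0.8998; e^(−k₂t) = e^(−0.5829) = 0.5583.
C_D = 0.0728×4.12/(0.402−0.0728) × (0.8998−0.5583) = 0.9111×0.3415 = 0.3112 mol/dm³.
C_A = C_{A0}e^(−k₁t) = 3.707 mol/dm³, so C_U = C_{A0}−C_A−C_D = 0.1016 mol/dm³; C_D/C_U = 3.06.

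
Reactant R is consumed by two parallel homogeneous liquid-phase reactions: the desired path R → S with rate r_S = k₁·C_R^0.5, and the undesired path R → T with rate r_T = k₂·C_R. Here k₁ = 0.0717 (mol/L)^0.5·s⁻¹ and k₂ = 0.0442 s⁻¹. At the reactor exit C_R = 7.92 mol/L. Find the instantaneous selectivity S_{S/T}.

0.576

S_{S/T} = r_S/r_T = (k₁·C_R^0.5)/(k₂·C_R) = (k₁/k₂)·C_R^-0.5.
= (0.0717×7.920^0.5) / (0.0442×7.920) = 0.2018/0.3501 = 0.576.
The undesired path is higher order in R, so low C_R (CSTR or dilute feed) favours S.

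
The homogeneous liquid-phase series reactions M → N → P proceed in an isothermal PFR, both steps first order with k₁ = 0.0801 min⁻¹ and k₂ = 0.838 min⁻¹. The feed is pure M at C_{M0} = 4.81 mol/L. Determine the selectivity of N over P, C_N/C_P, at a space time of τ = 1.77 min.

Solving the coupled first-order balances gives C_N(τ) = [k₁/(k₂−k₁)]·C_{M0}·(e^(−k₁τ) − e^(−k₂τ)).
e^(−k₁τ) = e^(−0.0801×1.77) = e^(−0.1418) = 0.8678; e^(−k₂τ) = e^(−1.483) = 0.2269.
C_N = 0.0801×4.81/(0.838−0.0801) × (0.8678−0.2269) = 0.5084×0.6409 = 0.3258 mol/L.
C_M = C_{M0}e^(−k₁τ) = 4.174 mol/L, so C_P = C_{M0}−C_M−C_N = 0.3100 mol/L; C_N/C_P = 1.05.

1.05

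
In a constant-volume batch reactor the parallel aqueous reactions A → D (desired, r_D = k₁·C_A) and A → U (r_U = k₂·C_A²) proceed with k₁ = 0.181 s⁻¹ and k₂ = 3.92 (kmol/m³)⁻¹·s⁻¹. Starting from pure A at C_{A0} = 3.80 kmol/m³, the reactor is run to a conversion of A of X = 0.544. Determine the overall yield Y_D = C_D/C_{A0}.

C_A = C_{A0}(1−X) = 1.733 kmol/m³.
Along a PFR/batch, dC_D/dC_A = −r_D/(r_D+r_U) = −k₁/(k₁+k₂·C_A).
Integrating from C_{A0} to C_A: C_D = (0.181/3.92)·ln[(0.181+3.92·3.80)/(0.181+3.92·1.73)] = 0.04617·ln(15.08/6.974) = 0.03560 kmol/m³.
Y_D = C_D/C_{A0} = 0.03560/3.80 = 0.00937.

0.00937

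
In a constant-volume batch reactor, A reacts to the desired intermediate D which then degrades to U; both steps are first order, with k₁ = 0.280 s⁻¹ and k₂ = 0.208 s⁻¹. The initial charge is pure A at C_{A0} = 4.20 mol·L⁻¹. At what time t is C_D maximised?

4.13 s

The intermediate peaks when r₁ = r₂, i.e. k₁e^(−k₁t) = k₂e^(−k₂t), giving t_opt = ln(k₂/k₁)/(k₂−k₁).
= ln(0.208/0.280)/(0.208−0.280) = ln(0.7429)/-0.07200 = -0.2973/-0.07200 = 4.13 s.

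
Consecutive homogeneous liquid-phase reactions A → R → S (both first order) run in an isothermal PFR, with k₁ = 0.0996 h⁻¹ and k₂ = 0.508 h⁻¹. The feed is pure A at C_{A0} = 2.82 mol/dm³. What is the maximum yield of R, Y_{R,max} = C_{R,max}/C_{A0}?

0.132

At the optimum, C_{R,max}/C_{A0} = (k₁/k₂)^[k₂/(k₂−k₁)].
= (0.0996/0.508)^(0.508/(0.508−0.0996)) = (0.1961)^(1.244) = 0.1318.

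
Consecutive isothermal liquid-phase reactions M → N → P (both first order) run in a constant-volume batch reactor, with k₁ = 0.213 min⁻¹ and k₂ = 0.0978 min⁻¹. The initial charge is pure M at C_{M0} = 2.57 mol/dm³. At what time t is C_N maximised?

Setting dC_N/dt = 0 gives t_opt = ln(k₂/k₁)/(k₂−k₁).
= ln(0.0978/0.213)/(0.0978−0.213) = ln(0.4592)/-0.1152 = -0.7784/-0.1152 = 6.76 min.

6.76 min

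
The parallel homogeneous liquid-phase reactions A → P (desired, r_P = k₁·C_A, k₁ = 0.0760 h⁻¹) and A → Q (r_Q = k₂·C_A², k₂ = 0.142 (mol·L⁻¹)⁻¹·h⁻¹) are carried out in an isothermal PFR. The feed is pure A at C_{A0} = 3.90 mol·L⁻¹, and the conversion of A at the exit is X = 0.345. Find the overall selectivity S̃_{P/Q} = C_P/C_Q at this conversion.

C_A = C_{A0}(1−X) = 2.554 mol·L⁻¹.
Along a PFR/batch, dC_P/dC_A = −r_P/(r_P+r_Q) = −k₁/(k₁+k₂·C_A).
Integrating from C_{A0} to C_A: C_P = (0.0760/0.142)·ln[(0.0760+0.142·3.90)/(0.0760+0.142·2.55)] = 0.5352·ln(0.6298/0.4387) = 0.1935 mol·L⁻¹.
C_Q = (C_{A0}−C_A)−C_P = 1.152 mol·L⁻¹; S̃_{P/Q} = 0.1935/1.152 = 0.168.

0.168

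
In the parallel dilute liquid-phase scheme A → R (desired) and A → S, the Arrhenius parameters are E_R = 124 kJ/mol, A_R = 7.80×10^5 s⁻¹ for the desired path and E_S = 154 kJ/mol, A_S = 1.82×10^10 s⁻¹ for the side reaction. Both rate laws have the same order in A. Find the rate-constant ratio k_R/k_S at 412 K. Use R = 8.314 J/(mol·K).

Since both paths have the same order in A, the concentration cancels and S_{R/S} = k_R/k_S = (A_R/A_S)·exp[(E_S−E_R)/(RT)].
(E_S−E_R)/(RT) = (154−124)×10³/(8.314×412) = 30000/3425 = 8.758.
k_R/k_S = (7.80×10^5/1.82×10^10)·exp(8.758) = 4.286×10^-5 × 6363 = 0.273.

0.273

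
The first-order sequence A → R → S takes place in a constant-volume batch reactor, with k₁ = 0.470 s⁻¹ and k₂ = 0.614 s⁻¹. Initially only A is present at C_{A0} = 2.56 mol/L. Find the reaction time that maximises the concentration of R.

The intermediate peaks when r₁ = r₂, i.e. k₁e^(−k₁t) = k₂e^(−k₂t), giving t_opt = ln(k₂/k₁)/(k₂−k₁).
= ln(0.614/0.470)/(0.614−0.470) = ln(1.306)/0.1440 = 0.2673/0.1440 = 1.86 s.

1.86 s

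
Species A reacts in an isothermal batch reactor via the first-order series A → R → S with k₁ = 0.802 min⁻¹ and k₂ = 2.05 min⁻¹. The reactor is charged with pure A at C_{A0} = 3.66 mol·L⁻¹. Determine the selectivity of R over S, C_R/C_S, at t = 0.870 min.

The intermediate concentration in a first-order A→B→C sequence is C_R = k₁C_{A0}(e^(−k₁t) − e^(−k₂t))/(k₂−k₁).
e^(−k₁t) = e^(−0.802×0.870) = e^(−0.6977) = 0.4977; e^(−k₂t) = e^(−1.783) = 0.1680.
C_R = 0.802×3.66/(2.05−0.802) × (0.4977−0.1680) = 2.352×0.3297 = 0.7754 mol·L⁻¹.
C_A = C_{A0}e^(−k₁t) = 1.822 mol·L⁻¹, so C_S = C_{A0}−C_A−C_R = 1.063 mol·L⁻¹; C_R/C_S = 0.729.

0.729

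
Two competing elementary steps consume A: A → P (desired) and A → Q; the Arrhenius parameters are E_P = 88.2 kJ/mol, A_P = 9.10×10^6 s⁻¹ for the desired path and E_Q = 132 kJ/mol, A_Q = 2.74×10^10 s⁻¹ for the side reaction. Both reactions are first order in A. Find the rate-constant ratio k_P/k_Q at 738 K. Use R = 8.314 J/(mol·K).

0.418

k_P/k_Q = (A_P/A_Q)·exp[−(E_P−E_Q)/(RT)] = (A_P/A_Q)·exp[(E_Q−E_P)/(RT)].
(E_Q−E_P)/(RT) = (132−88.2)×10³/(8.314×738) = 43800/6136 = 7.139.
k_P/k_Q = (9.10×10^6/2.74×10^10)·exp(7.139) = 3.321×10^-4 × 1260 = 0.418.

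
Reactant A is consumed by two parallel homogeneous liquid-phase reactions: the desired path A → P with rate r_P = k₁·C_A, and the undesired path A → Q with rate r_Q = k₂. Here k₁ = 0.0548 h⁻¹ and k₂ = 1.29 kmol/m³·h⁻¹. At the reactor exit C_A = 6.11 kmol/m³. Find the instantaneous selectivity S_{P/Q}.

0.260

S_{P/Q} = r_P/r_Q = (k₁·C_A)/(k₂) = (k₁/k₂)·C_A.
= (0.0548×6.110) / (1.29) = 0.3348/1.290 = 0.260.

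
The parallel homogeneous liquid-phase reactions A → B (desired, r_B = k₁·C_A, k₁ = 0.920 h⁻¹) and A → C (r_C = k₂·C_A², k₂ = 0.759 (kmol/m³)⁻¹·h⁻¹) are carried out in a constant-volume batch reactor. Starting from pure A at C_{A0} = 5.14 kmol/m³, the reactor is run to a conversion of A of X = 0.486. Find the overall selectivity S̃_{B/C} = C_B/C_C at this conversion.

0.320

C_A = C_{A0}(1−X) = 2.642 kmol/m³.
Along a PFR/batch, dC_B/dC_A = −r_B/(r_B+r_C) = −k₁/(k₁+k₂·C_A).
Integrating from C_{A0} to C_A: C_B = (0.920/0.759)·ln[(0.920+0.759·5.14)/(0.920+0.759·2.64)] = 1.212·ln(4.821/2.925) = 0.6056 kmol/m³.
C_C = (C_{A0}−C_A)−C_B = 1.892 kmol/m³; S̃_{B/C} = 0.6056/1.892 = 0.320.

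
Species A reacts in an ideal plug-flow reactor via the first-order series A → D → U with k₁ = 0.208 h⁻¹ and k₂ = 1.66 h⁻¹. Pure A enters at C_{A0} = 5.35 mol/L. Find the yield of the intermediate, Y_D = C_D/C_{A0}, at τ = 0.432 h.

0.0610

The intermediate concentration in a first-order A→B→C sequence is C_D = k₁C_{A0}(e^(−k₁τ) − e^(−k₂τ))/(k₂−k₁).
e^(−k₁τ) = e^(−0.208×0.432) = e^(−0.08986) = 0.9141; e^(−k₂τ) = e^(−0.7171) = 0.4882.
C_D = 0.208×5.35/(1.66−0.208) × (0.9141−0.4882) = 0.7664×0.4259 = 0.3264 mol/L.
Y_D = C_D/C_{A0} = 0.3264/5.35 = 0.0610.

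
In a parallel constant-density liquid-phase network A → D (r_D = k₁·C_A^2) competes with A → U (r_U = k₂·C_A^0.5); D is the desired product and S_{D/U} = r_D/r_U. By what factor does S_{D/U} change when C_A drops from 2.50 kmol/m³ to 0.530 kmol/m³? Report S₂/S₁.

S_{D/U} = (k₁/k₂)·C_A^1.5, so S₂/S₁ = (C_{A,2}/C_{A,1})^1.5.
= (0.530/2.50)^1.5 = (0.2120)^1.5 = 0.0976.

0.0976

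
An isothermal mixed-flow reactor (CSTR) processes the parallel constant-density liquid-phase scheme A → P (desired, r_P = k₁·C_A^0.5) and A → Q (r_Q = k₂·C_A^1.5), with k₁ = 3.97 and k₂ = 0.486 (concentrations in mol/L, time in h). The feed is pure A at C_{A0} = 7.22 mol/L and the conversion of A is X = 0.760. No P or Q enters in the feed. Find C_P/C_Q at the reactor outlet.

Exit C_A = C_{A0}(1−X) = 7.22×0.240 = 1.733 mol/L.
In a CSTR the entire volume is at exit conditions, so r_P = 3.97×1.733^0.5 = 5.226 and r_Q = 0.486×1.733^1.5 = 1.109.
Overall selectivity = C_P/C_Q = r_Pτ/(r_Qτ) = r_P/r_Q = 4.71.

4.71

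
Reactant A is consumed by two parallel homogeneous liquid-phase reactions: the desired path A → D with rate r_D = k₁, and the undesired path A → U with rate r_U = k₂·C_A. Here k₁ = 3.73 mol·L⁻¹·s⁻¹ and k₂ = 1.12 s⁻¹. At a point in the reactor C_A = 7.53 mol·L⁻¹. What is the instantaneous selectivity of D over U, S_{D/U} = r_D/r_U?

0.442

S_{D/U} = r_D/r_U = (k₁)/(k₂·C_A) = (k₁/k₂)·C_A⁻¹.
= (3.73) / (1.12×7.530) = 3.730/8.434 = 0.442.
The undesired path is higher order in A, so low C_A (CSTR or dilute feed) favours D.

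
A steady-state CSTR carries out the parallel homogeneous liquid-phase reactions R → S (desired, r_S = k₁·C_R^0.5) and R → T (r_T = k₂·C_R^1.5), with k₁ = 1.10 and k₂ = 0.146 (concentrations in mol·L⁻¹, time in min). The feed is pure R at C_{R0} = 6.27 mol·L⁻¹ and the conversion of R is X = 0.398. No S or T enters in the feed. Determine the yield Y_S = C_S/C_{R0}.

0.265

Exit C_R = C_{R0}(1−X) = 6.27×0.602 = 3.775 mol·L⁻¹.
In a CSTR the entire volume is at exit conditions, so r_S = 1.10×3.775^0.5 = 2.137 and r_T = 0.146×3.775^1.5 = 1.071.
Fraction of consumed R going to S: r_S/(r_S+r_T) = 0.6662.
C_S = 0.6662·C_{R0}·X = 0.6662×6.27×0.398 = 1.66 mol·L⁻¹; Y_S = C_S/C_{R0} = 0.265.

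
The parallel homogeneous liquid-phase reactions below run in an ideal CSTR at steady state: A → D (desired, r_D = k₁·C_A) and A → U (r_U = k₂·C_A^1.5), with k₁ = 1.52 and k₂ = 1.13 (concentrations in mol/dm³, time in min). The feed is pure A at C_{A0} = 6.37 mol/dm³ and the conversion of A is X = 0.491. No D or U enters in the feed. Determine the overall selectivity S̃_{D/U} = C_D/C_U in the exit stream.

0.747

Exit C_A = C_{A0}(1−X) = 6.37×0.509 = 3.242 mol/dm³.
Rates in a CSTR are evaluated at the outlet concentration: r_D = 1.52×3.242 = 4.928, r_U = 1.13×3.242^1.5 = 6.597.
Overall selectivity = C_D/C_U = r_Dτ/(r_Uτ) = r_D/r_U = 0.747.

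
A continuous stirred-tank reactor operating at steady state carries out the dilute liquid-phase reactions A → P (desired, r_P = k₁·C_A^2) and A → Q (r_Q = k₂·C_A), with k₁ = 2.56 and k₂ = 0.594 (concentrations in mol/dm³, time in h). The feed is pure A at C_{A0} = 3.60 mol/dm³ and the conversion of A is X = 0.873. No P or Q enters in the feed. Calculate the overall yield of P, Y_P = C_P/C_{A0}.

0.579

Exit C_A = C_{A0}(1−X) = 3.60×0.127 = 0.4572 mol/dm³.
Rates in a CSTR are evaluated at the outlet concentration: r_P = 2.56×0.4572^2 = 0.5351, r_Q = 0.594×0.4572 = 0.2716.
Fraction of consumed A going to P: r_P/(r_P+r_Q) = 0.6633.
C_P = 0.6633·C_{A0}·X = 0.6633×3.60×0.873 = 2.08 mol/dm³; Y_P = C_P/C_{A0} = 0.579.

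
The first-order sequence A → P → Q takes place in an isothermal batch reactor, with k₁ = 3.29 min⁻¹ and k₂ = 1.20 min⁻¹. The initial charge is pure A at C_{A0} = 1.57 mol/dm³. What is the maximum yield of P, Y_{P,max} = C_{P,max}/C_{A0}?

For a first-order series the maximum intermediate yield is C_{P,max}/C_{A0} = (k₁/k₂)^[k₂/(k₂−k₁)].
= (3.29/1.20)^(1.20/(1.20−3.29)) = (2.742)^(-0.5742) = 0.5604.

0.560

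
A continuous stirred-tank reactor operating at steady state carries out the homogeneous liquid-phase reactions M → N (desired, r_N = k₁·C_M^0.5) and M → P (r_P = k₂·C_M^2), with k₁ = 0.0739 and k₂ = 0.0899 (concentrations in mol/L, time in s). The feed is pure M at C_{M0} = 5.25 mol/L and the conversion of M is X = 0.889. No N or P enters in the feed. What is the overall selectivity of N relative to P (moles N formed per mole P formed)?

Exit C_M = C_{M0}(1−X) = 5.25×0.111 = 0.5827 mol/L.
A CSTR operates uniformly at the exit composition, giving r_N = 0.05641 and r_P = 0.03053 (each k·C_M^n at C_M = 0.5827).
Overall selectivity = C_N/C_P = r_Nτ/(r_Pτ) = r_N/r_P = 1.85.

1.85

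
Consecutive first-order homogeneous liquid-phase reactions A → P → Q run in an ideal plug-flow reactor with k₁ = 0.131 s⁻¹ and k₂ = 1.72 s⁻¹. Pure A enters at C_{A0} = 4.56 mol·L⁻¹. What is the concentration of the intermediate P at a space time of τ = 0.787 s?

Solving the coupled first-order balances gives C_P(τ) = [k₁/(k₂−k₁)]·C_{A0}·(e^(−k₁τ) − e^(−k₂τ)).
e^(−k₁τ) = e^(−0.131×0.787) = e^(−0.1031) = 0.9020; e^(−k₂τ) = e^(−1.354) = 0.2583.
C_P = 0.131×4.56/(1.72−0.131) × (0.9020−0.2583) = 0.3759×0.6437 = 0.2420 mol·L⁻¹.

0.242 mol·L⁻¹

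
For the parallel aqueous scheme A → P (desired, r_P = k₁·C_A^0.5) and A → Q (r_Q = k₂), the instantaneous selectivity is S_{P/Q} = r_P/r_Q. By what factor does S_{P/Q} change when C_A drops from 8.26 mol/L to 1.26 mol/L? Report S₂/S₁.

0.391

S_{P/Q} = (k₁/k₂)·C_A^0.5, so S₂/S₁ = (C_{A,2}/C_{A,1})^0.5.
= (1.26/8.26)^0.5 = (0.1525)^0.5 = 0.391.
Selectivity toward P falls as C_A falls — high-concentration operation is favoured.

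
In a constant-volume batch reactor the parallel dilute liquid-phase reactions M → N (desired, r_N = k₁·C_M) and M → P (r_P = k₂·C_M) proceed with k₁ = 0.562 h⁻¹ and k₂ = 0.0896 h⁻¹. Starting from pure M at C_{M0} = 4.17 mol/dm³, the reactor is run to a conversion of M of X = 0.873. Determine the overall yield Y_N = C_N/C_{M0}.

C_M = C_{M0}(1−X) = 0.5296 mol/dm³.
Both paths are first order in M, so the instantaneous fraction to N is constant: dC_N/d(−C_M) = k₁/(k₁+k₂) = 0.8625.
C_N = 0.8625·(C_{M0}−C_M) = 0.8625×3.640 = 3.14 mol/dm³.
Y_N = C_N/C_{M0} = 3.140/4.17 = 0.753.

0.753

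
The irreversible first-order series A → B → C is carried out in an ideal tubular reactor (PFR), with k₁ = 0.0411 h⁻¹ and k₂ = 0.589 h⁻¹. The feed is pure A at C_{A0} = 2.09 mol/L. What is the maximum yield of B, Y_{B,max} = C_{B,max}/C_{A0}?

For a first-order series the maximum intermediate yield is C_{B,max}/C_{A0} = (k₁/k₂)^[k₂/(k₂−k₁)].
= (0.0411/0.589)^(0.589/(0.589−0.0411)) = (0.06978)^(1.075) = 0.05715.

0.0571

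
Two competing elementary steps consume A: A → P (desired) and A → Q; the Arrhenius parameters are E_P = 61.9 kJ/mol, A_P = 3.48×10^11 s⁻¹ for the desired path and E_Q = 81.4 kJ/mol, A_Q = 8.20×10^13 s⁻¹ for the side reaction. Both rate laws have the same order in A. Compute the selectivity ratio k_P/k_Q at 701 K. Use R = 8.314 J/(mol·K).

0.120

k_P/k_Q = (A_P/A_Q)·exp[−(E_P−E_Q)/(RT)] = (A_P/A_Q)·exp[(E_Q−E_P)/(RT)].
(E_Q−E_P)/(RT) = (81.4−61.9)×10³/(8.314×701) = 19500/5828 = 3.346.
k_P/k_Q = (3.48×10^11/8.20×10^13)·exp(3.346) = 0.004244 × 28.38 = 0.120.
Since E_P < E_Q, lowering the temperature improves selectivity toward P.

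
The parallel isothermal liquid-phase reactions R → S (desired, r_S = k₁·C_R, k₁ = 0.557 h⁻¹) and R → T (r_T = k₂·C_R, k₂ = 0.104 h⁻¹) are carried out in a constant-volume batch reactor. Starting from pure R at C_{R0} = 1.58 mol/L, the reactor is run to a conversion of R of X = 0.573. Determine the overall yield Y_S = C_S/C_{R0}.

C_R = C_{R0}(1−X) = 0.6747 mol/L.
Both paths are first order in R, so the instantaneous fraction to S is constant: dC_S/d(−C_R) = k₁/(k₁+k₂) = 0.8427.
C_S = 0.8427·(C_{R0}−C_R) = 0.8427×0.9053 = 0.763 mol/L.
Y_S = C_S/C_{R0} = 0.7629/1.58 = 0.483.

0.483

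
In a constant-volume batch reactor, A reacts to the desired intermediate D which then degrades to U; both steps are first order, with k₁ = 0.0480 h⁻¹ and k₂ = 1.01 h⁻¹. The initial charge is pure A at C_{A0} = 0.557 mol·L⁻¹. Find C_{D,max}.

0.0227 mol·L⁻¹

Evaluating C_D at t_opt = ln(k₂/k₁)/(k₂−k₁) gives C_{D,max}/C_{A0} = (k₁/k₂)^[k₂/(k₂−k₁)].
= (0.0480/1.01)^(1.01/(1.01−0.0480)) = (0.04752)^(1.050) = 0.04082.
C_{D,max} = 0.04082×0.557 = 0.0227 mol·L⁻¹.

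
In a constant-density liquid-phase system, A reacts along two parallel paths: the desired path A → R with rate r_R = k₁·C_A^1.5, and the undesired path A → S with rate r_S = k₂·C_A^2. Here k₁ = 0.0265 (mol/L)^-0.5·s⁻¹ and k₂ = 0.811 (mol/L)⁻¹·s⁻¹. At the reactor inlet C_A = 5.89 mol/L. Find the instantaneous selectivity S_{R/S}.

S_{R/S} = r_R/r_S = (k₁·C_A^1.5)/(k₂·C_A^2) = (k₁/k₂)·C_A^-0.5.
= (0.0265×5.890^1.5) / (0.811×5.890^2) = 0.3788/28.14 = 0.0135.
The undesired path is higher order in A, so low C_A (CSTR or dilute feed) favours R.

0.0135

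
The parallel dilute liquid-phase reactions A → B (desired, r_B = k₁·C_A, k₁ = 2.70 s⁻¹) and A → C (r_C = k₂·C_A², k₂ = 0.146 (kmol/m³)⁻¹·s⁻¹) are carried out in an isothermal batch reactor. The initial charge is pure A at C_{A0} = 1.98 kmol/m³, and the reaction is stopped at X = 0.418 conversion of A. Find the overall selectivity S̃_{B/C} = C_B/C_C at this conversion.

11.8

C_A = C_{A0}(1−X) = 1.152 kmol/m³.
Along a PFR/batch, dC_B/dC_A = −r_B/(r_B+r_C) = −k₁/(k₁+k₂·C_A).
Integrating from C_{A0} to C_A: C_B = (2.70/0.146)·ln[(2.70+0.146·1.98)/(2.70+0.146·1.15)] = 18.49·ln(2.989/2.868) = 0.7631 kmol/m³.
C_C = (C_{A0}−C_A)−C_B = 0.06451 kmol/m³; S̃_{B/C} = 0.7631/0.06451 = 11.8.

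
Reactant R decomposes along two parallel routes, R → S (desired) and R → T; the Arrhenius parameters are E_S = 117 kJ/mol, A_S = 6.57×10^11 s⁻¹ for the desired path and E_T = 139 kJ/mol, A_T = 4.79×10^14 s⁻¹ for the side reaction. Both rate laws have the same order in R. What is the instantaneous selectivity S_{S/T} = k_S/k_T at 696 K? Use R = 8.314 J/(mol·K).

k_S/k_T = (A_S/A_T)·exp[−(E_S−E_T)/(RT)] = (A_S/A_T)·exp[(E_T−E_S)/(RT)].
(E_T−E_S)/(RT) = (139−117)×10³/(8.314×696) = 22000/5787 = 3.802.
k_S/k_T = (6.57×10^11/4.79×10^14)·exp(3.802) = 0.001372 × 44.79 = 0.0614.
Since E_S < E_T, lowering the temperature improves selectivity toward S.

0.0614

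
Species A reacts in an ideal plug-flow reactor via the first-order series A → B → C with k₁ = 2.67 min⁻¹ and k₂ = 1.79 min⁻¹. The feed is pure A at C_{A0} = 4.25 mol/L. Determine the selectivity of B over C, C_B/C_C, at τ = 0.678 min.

For first-order series with pure A initially, C_B(τ) = k₁C_{A0}/(k₂−k₁)·(e^(−k₁τ) − e^(−k₂τ)).
e^(−k₁τ) = e^(−2.67×0.678) = e^(−1.810) = 0.1636; e^(−k₂τ) = e^(−1.214) = 0.2971.
C_B = 2.67×4.25/(1.79−2.67) × (0.1636−0.2971) = (-12.89)×(-0.1335) = 1.722 mol/L.
C_A = C_{A0}e^(−k₁τ) = 0.6953 mol/L, so C_C = C_{A0}−C_A−C_B = 1.833 mol/L; C_B/C_C = 0.939.

0.939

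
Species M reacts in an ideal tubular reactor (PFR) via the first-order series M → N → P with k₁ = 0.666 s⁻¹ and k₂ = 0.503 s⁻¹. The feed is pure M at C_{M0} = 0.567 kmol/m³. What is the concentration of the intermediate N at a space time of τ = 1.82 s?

0.238 kmol/m³

The intermediate concentration in a first-order A→B→C sequence is C_N = k₁C_{M0}(e^(−k₁τ) − e^(−k₂τ))/(k₂−k₁).
e^(−k₁τ) = e^(−0.666×1.82) = e^(−1.212) = 0.2976; e^(−k₂τ) = e^(−0.9155) = 0.4003.
C_N = 0.666×0.567/(0.503−0.666) × (0.2976−0.4003) = (-2.317)×(-0.1028) = 0.2381 kmol/m³.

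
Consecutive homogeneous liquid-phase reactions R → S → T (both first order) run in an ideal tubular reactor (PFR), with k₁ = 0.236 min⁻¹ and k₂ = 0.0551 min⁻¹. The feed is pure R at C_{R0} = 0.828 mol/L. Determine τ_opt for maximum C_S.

8.04 min

For first-order series the maximum of C_S occurs at τ_opt = ln(k₂/k₁)/(k₂−k₁).
= ln(0.0551/0.236)/(0.0551−0.236) = ln(0.2335)/-0.1809 = -1.455/-0.1809 = 8.04 min.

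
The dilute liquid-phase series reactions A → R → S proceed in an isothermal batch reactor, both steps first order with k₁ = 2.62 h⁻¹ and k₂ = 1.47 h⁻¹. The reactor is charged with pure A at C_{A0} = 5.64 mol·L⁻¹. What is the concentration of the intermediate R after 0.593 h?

2.66 mol·L⁻¹

The intermediate concentration in a first-order A→B→C sequence is C_R = k₁C_{A0}(e^(−k₁t) − e^(−k₂t))/(k₂−k₁).
e^(−k₁t) = e^(−2.62×0.593) = e^(−1.554) = 0.2115; e^(−k₂t) = e^(−0.8717) = 0.4182.
C_R = 2.62×5.64/(1.47−2.62) × (0.2115−0.4182) = (-12.85)×(-0.2068) = 2.657 mol·L⁻¹.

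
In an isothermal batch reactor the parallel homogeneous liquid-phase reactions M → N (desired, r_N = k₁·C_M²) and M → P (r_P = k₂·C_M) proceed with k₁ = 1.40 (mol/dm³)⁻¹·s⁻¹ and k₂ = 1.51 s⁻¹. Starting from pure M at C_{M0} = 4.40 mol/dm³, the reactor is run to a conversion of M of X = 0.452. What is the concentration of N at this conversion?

C_M = C_{M0}(1−X) = 2.411 mol/dm³.
Along a PFR/batch, dC_P/dC_M = −r_P/(r_N+r_P) = −k₂/(k₂+k₁·C_M).
Integrating from C_{M0} to C_M: C_P = (1.51/1.40)·ln[(1.51+1.40·4.40)/(1.51+1.40·2.41)] = 1.079·ln(7.670/4.886) = 0.4864 mol/dm³.
Then C_N = (C_{M0}−C_M) − C_P = 1.989 − 0.4864 = 1.502 mol/dm³.

1.50 mol/dm³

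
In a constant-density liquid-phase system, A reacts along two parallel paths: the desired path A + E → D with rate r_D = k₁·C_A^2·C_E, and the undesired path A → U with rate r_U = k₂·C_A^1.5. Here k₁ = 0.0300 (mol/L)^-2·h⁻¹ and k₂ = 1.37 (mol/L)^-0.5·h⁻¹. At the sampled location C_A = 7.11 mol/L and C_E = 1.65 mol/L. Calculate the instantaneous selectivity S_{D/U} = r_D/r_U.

S_{D/U} = r_D/r_U = (k₁·C_A^2·C_E)/(k₂·C_A^1.5) = (k₁/k₂)·C_A^0.5·C_E.
= (0.0300×7.110^2×1.650) / (1.37×7.110^1.5) = 2.502/25.97 = 0.0963.
Since the desired path is higher order in A, keeping C_A high (PFR or concentrated feed) favours D.

0.0963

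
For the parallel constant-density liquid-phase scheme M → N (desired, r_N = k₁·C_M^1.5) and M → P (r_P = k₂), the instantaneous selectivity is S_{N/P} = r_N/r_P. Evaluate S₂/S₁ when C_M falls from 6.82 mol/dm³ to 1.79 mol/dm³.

S_{N/P} = (k₁/k₂)·C_M^1.5, so S₂/S₁ = (C_{M,2}/C_{M,1})^1.5.
= (1.79/6.82)^1.5 = (0.2625)^1.5 = 0.134.

0.134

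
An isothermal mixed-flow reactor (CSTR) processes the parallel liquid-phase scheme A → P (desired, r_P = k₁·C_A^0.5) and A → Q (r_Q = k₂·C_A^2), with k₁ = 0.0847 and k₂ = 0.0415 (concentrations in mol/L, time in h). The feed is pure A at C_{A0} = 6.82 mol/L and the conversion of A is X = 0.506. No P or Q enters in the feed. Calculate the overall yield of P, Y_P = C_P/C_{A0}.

0.126

Exit C_A = C_{A0}(1−X) = 6.82×0.494 = 3.369 mol/L.
Rates in a CSTR are evaluated at the outlet concentration: r_P = 0.0847×3.369^0.5 = 0.1555, r_Q = 0.0415×3.369^2 = 0.4711.
Fraction of consumed A going to P: r_P/(r_P+r_Q) = 0.2481.
C_P = 0.2481·C_{A0}·X = 0.2481×6.82×0.506 = 0.856 mol/L; Y_P = C_P/C_{A0} = 0.126.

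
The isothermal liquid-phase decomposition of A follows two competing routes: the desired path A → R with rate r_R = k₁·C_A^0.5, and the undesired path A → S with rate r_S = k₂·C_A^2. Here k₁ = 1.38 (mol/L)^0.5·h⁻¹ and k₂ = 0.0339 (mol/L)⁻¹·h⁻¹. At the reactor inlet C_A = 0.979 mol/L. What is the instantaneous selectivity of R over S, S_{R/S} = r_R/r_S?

42.0

S_{R/S} = r_R/r_S = (k₁·C_A^0.5)/(k₂·C_A^2) = (k₁/k₂)·C_A^-1.5.
= (1.38×0.9790^0.5) / (0.0339×0.9790^2) = 1.365/0.03249 = 42.0.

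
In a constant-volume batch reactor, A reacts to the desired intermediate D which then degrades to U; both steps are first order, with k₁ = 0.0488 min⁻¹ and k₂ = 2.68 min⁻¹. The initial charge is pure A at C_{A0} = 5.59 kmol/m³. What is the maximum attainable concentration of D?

0.0945 kmol/m³

At the optimum, C_{D,max}/C_{A0} = (k₁/k₂)^[k₂/(k₂−k₁)].
= (0.0488/2.68)^(2.68/(2.68−0.0488)) = (0.01821)^(1.019) = 0.01691.
C_{D,max} = 0.01691×5.59 = 0.0945 kmol/m³.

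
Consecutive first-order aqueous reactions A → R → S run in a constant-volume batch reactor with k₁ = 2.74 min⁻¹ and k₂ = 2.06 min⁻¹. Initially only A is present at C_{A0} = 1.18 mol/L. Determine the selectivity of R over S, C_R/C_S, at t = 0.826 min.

0.544

The intermediate concentration in a first-order A→B→C sequence is C_R = k₁C_{A0}(e^(−k₁t) − e^(−k₂t))/(k₂−k₁).
e^(−k₁t) = e^(−2.74×0.826) = e^(−2.263) = 0.1040; e^(−k₂t) = e^(−1.702) = 0.1824.
C_R = 2.74×1.18/(2.06−2.74) × (0.1040−0.1824) = (-4.755)×(-0.07839) = 0.3727 mol/L.
C_A = C_{A0}e^(−k₁t) = 0.1227 mol/L, so C_S = C_{A0}−C_A−C_R = 0.6846 mol/L; C_R/C_S = 0.544.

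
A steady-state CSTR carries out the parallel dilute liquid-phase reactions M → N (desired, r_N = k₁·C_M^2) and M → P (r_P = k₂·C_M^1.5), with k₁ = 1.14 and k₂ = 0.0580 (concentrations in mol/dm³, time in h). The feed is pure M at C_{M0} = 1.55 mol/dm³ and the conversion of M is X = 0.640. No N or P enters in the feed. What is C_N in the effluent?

Exit C_M = C_{M0}(1−X) = 1.55×0.360 = 0.5580 mol/dm³.
Rates in a CSTR are evaluated at the outlet concentration: r_N = 1.14×0.5580^2 = 0.3550, r_P = 0.0580×0.5580^1.5 = 0.02418.
Fraction of consumed M going to N: r_N/(r_N+r_P) = 0.9362.
C_N = 0.9362·C_{M0}·X = 0.9362×1.55×0.640 = 0.929 mol/dm³.

0.929 mol/dm³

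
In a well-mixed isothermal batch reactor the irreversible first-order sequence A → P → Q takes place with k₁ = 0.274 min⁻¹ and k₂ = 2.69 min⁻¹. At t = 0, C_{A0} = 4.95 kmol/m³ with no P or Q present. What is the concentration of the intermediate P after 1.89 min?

0.331 kmol/m³

For first-order series with pure A initially, C_P(t) = k₁C_{A0}/(k₂−k₁)·(e^(−k₁t) − e^(−k₂t)).
e^(−k₁t) = e^(−0.274×1.89) = e^(−0.5179) = 0.5958; e^(−k₂t) = e^(−5.084) = 0.006194.
C_P = 0.274×4.95/(2.69−0.274) × (0.5958−0.006194) = 0.5614×0.5896 = 0.3310 kmol/m³.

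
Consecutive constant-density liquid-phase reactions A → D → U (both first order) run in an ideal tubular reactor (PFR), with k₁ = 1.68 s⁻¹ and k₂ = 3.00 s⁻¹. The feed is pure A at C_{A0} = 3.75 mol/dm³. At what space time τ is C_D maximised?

For first-order series the maximum of C_D occurs at τ_opt = ln(k₂/k₁)/(k₂−k₁).
= ln(3.00/1.68)/(3.00−1.68) = ln(1.786)/1.320 = 0.5798/1.320 = 0.439 s.

0.439 s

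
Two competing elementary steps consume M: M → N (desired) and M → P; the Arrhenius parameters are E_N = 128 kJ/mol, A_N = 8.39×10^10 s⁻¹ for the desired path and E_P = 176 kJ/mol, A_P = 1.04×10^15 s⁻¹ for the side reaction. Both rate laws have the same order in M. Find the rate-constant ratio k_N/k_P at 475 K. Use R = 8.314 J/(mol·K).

15.3

Since both paths have the same order in M, the concentration cancels and S_{N/P} = k_N/k_P = (A_N/A_P)·exp[(E_P−E_N)/(RT)].
(E_P−E_N)/(RT) = (176−128)×10³/(8.314×475) = 48000/3949 = 12.15.
k_N/k_P = (8.39×10^10/1.04×10^15)·exp(12.15) = 8.067×10^-5 × 1.899×10^5 = 15.3.
Since E_N < E_P, lowering the temperature improves selectivity toward N.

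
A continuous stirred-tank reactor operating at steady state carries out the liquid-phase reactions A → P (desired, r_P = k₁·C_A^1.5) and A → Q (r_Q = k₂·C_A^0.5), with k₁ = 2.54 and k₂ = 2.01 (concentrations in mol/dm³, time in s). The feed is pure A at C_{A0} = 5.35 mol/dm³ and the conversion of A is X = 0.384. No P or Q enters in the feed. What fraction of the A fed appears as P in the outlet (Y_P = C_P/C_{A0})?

0.310

Exit C_A = C_{A0}(1−X) = 5.35×0.616 = 3.296 mol/dm³.
Rates in a CSTR are evaluated at the outlet concentration: r_P = 2.54×3.296^1.5 = 15.20, r_Q = 2.01×3.296^0.5 = 3.649.
Fraction of consumed A going to P: r_P/(r_P+r_Q) = 0.8064.
C_P = 0.8064·C_{A0}·X = 0.8064×5.35×0.384 = 1.66 mol/dm³; Y_P = C_P/C_{A0} = 0.310.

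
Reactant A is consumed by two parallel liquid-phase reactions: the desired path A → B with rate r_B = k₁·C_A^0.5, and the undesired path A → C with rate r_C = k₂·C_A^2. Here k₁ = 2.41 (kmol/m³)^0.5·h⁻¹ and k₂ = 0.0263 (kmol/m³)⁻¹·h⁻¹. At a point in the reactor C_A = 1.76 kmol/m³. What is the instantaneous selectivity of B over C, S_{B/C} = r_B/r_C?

39.2

S_{B/C} = r_B/r_C = (k₁·C_A^0.5)/(k₂·C_A^2) = (k₁/k₂)·C_A^-1.5.
= (2.41×1.760^0.5) / (0.0263×1.760^2) = 3.197/0.08147 = 39.2.
The undesired path is higher order in A, so low C_A (CSTR or dilute feed) favours B.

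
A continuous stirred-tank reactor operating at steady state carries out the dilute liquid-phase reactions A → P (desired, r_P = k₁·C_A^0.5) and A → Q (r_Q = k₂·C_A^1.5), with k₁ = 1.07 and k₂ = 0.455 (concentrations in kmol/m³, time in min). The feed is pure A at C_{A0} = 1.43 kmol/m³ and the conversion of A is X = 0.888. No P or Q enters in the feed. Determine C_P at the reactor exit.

1.19 kmol/m³

Exit C_A = C_{A0}(1−X) = 1.43×0.112 = 0.1602 kmol/m³.
In a CSTR the entire volume is at exit conditions, so r_P = 1.07×0.1602^0.5 = 0.4282 and r_Q = 0.455×0.1602^1.5 = 0.02916.
Fraction of consumed A going to P: r_P/(r_P+r_Q) = 0.9362.
C_P = 0.9362·C_{A0}·X = 0.9362×1.43×0.888 = 1.19 kmol/m³.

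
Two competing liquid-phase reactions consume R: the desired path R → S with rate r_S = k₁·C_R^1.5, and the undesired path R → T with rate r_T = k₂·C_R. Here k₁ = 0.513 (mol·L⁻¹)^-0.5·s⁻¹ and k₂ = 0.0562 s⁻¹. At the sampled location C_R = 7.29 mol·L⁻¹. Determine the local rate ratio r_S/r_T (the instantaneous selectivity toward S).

24.6

S_{S/T} = r_S/r_T = (k₁·C_R^1.5)/(k₂·C_R) = (k₁/k₂)·C_R^0.5.
= (0.513×7.290^1.5) / (0.0562×7.290) = 10.10/0.4097 = 24.6.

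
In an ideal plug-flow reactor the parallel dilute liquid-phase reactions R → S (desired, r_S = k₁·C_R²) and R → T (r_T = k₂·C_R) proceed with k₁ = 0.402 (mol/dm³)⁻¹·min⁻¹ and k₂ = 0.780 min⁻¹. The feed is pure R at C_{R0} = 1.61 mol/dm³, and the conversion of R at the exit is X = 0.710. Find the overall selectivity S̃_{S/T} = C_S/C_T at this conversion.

C_R = C_{R0}(1−X) = 0.4669 mol/dm³.
Along a PFR/batch, dC_T/dC_R = −r_T/(r_S+r_T) = −k₂/(k₂+k₁·C_R).
Integrating from C_{R0} to C_R: C_T = (0.780/0.402)·ln[(0.780+0.402·1.61)/(0.780+0.402·0.467)] = 1.940·ln(1.427/0.9677) = 0.7539 mol/dm³.
Then C_S = (C_{R0}−C_R) − C_T = 1.143 − 0.7539 = 0.3892 mol/dm³.
S̃_{S/T} = C_S/C_T = 0.3892/0.7539 = 0.516.

0.516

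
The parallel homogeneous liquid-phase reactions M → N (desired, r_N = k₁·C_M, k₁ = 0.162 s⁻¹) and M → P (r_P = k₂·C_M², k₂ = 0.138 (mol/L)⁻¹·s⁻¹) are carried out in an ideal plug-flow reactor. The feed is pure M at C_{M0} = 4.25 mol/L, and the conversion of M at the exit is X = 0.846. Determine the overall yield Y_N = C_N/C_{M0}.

C_M = C_{M0}(1−X) = 0.6545 mol/L.
Along a PFR/batch, dC_N/dC_M = −r_N/(r_N+r_P) = −k₁/(k₁+k₂·C_M).
Integrating from C_{M0} to C_M: C_N = (0.162/0.138)·ln[(0.162+0.138·4.25)/(0.162+0.138·0.655)] = 1.174·ln(0.7485/0.2523) = 1.276 mol/L.
Y_N = C_N/C_{M0} = 1.276/4.25 = 0.300.

0.300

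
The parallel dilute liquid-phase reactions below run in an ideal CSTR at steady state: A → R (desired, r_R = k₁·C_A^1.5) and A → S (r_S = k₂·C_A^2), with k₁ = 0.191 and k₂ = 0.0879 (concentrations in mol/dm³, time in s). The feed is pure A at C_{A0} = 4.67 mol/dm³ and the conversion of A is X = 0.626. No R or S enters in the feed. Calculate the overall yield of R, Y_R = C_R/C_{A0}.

Exit C_A = C_{A0}(1−X) = 4.67×0.374 = 1.747 mol/dm³.
In a CSTR the entire volume is at exit conditions, so r_R = 0.191×1.747^1.5 = 0.4409 and r_S = 0.0879×1.747^2 = 0.2681.
Fraction of consumed A going to R: r_R/(r_R+r_S) = 0.6218.
C_R = 0.6218·C_{A0}·X = 0.6218×4.67×0.626 = 1.82 mol/dm³; Y_R = C_R/C_{A0} = 0.389.

0.389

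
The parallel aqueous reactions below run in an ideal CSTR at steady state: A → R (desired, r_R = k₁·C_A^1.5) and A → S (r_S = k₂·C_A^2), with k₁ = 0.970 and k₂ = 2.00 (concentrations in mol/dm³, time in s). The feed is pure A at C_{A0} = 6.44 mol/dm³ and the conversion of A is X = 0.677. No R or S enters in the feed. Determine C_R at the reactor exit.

Exit C_A = C_{A0}(1−X) = 6.44×0.323 = 2.080 mol/dm³.
In a CSTR the entire volume is at exit conditions, so r_R = 0.970×2.080^1.5 = 2.910 and r_S = 2.00×2.080^2 = 8.654.
Fraction of consumed A going to R: r_R/(r_R+r_S) = 0.2517.
C_R = 0.2517·C_{A0}·X = 0.2517×6.44×0.677 = 1.10 mol/dm³.

1.10 mol/dm³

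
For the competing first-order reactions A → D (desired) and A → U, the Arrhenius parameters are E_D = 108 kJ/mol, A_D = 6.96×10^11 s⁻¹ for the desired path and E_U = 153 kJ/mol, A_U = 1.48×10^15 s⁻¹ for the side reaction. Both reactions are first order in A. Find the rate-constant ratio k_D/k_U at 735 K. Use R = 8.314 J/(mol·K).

0.742

Since both paths have the same order in A, the concentration cancels and S_{D/U} = k_D/k_U = (A_D/A_U)·exp[(E_U−E_D)/(RT)].
(E_U−E_D)/(RT) = (153−108)×10³/(8.314×735) = 45000/6111 = 7.364.
k_D/k_U = (6.96×10^11/1.48×10^15)·exp(7.364) = 4.703×10^-4 × 1578 = 0.742.
Since E_D < E_U, lowering the temperature improves selectivity toward D.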